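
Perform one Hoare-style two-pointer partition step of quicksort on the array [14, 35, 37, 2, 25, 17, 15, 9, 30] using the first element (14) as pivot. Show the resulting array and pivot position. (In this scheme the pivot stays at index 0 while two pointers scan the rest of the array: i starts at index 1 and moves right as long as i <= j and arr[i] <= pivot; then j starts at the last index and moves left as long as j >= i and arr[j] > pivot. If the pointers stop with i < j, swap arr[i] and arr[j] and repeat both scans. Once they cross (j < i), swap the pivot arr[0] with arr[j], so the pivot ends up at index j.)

Hoare-style two-pointer partition with pivot = 14:

Initial array: [14, 35, 37, 2, 25, 17, 15, 9, 30]

Pointers start at i = 1, j = 8.
i stops at index 1 (arr[1]=35 > 14), j stops at index 7 (arr[7]=9 <= 14): swap arr[1] and arr[7], array becomes [14, 9, 37, 2, 25, 17, 15, 35, 30]
i stops at index 2 (arr[2]=37 > 14), j stops at index 3 (arr[3]=2 <= 14): swap arr[2] and arr[3], array becomes [14, 9, 2, 37, 25, 17, 15, 35, 30]
i ends at 3, j ends at 2: the pointers have crossed (j < i), so scanning stops.

Swap pivot arr[0] with arr[2] to place pivot at position 2: [2, 9, 14, 37, 25, 17, 15, 35, 30]
Pivot position: 2

After partitioning with pivot 14, the array becomes [2, 9, 14, 37, 25, 17, 15, 35, 30]. The pivot is placed at index 2. All elements to the left of the pivot are <= 14, and all elements to the right are > 14.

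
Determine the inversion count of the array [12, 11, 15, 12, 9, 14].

Finding inversions in [12, 11, 15, 12, 9, 14]:

(0, 1): arr[0]=12 > arr[1]=11
(0, 4): arr[0]=12 > arr[4]=9
(1, 4): arr[1]=11 > arr[4]=9
(2, 3): arr[2]=15 > arr[3]=12
(2, 4): arr[2]=15 > arr[4]=9
(2, 5): arr[2]=15 > arr[5]=14
(3, 4): arr[3]=12 > arr[4]=9

Total inversions: 7

The array has 7 inversion(s): (0,1), (0,4), (1,4), (2,3), (2,4), (2,5), (3,4). Each pair (i,j) satisfies i < j and arr[i] > arr[j].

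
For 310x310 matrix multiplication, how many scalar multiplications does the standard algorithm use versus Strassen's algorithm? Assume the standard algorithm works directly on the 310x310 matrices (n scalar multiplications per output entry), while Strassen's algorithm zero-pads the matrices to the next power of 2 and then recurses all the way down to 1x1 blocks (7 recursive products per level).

Matrix multiplication for 310x310 matrices:

Strassen's algorithm requires power-of-2 dimensions. Pad 310x310 to 512x512 (next power of 2).

Standard algorithm: 310^3 = 29791000 multiplications
Strassen's algorithm: 7^(log2(512)) = 7^9 = 40353607 multiplications
Difference: 29791000 - 40353607 = -10562607 (Strassen uses MORE here due to padding overhead — for small or just-over-power-of-2 n, padding can outweigh the per-level savings)

Standard: 29791000 multiplications (310^3). Strassen: 40353607 multiplications (7^9, after padding to 512x512). Strassen reduces 8 recursive multiplications to 7 at each level.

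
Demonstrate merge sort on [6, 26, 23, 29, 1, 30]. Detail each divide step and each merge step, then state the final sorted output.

Merge sort trace:

Split: [6, 26, 23, 29, 1, 30] -> [6, 26, 23] and [29, 1, 30]
  Split: [6, 26, 23] -> [6] and [26, 23]
    Split: [26, 23] -> [26] and [23]
    Merge: [26] + [23] -> [23, 26]
  Merge: [6] + [23, 26] -> [6, 23, 26]
  Split: [29, 1, 30] -> [29] and [1, 30]
    Split: [1, 30] -> [1] and [30]
    Merge: [1] + [30] -> [1, 30]
  Merge: [29] + [1, 30] -> [1, 29, 30]
Merge: [6, 23, 26] + [1, 29, 30] -> [1, 6, 23, 26, 29, 30]

Final sorted array: [1, 6, 23, 26, 29, 30]

The merge sort proceeds by recursively splitting the array and merging sorted halves.
After all merges, the sorted array is [1, 6, 23, 26, 29, 30].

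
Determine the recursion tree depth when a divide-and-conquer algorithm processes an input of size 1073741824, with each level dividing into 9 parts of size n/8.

For divide and conquer with division factor 8:

Problem sizes at each level:
Level 0: 1073741824
Level 1: 134217728
Level 2: 16777216
Level 3: 2097152
Level 4: 262144
Level 5: 32768
Level 6: 4096
Level 7: 512
Level 8: 64
Level 9: 8
Level 10: 1

The root is level 0 and the size-1 base case is level 10 (the tree spans levels 0 through 10, i.e. 11 levels counting the root), so the depth is the number of divisions: log_8(1073741824) = 10

The recursion tree depth is log_8(1073741824) = 10. At each level, the problem size is divided by 8, so it takes 10 divisions to reduce to a base case of size 1. The algorithm makes 9 recursive calls at each level.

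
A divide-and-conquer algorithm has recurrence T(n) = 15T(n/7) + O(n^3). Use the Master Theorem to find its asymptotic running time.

Master Theorem for T(n) = 15T(n/7) + O(n^3):

a = 15, b = 7, c = 3
log_b(a) = log_7(15) = 1.3917

Case 3: c = 3 > log_7(15) = 1.3917
T(n) = O(n^3) = O(n^3)

For T(n) = 15T(n/7) + O(n^3): log_7(15) = 1.3917. This is Case 3 of the Master Theorem (c > log_b(a), work dominated by root), giving O(n^3).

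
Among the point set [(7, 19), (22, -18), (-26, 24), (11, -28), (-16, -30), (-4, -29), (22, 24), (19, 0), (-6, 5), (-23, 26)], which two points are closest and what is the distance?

Computing all pairwise distances among 10 points:

d((7, 19), (22, -18)) = 39.9249
d((7, 19), (-26, 24)) = 33.3766
d((7, 19), (11, -28)) = 47.1699
d((7, 19), (-16, -30)) = 54.1295
d((7, 19), (-4, -29)) = 49.2443
d((7, 19), (22, 24)) = 15.8114
d((7, 19), (19, 0)) = 22.4722
d((7, 19), (-6, 5)) = 19.105
d((7, 19), (-23, 26)) = 30.8058
d((22, -18), (-26, 24)) = 63.7809
d((22, -18), (11, -28)) = 14.8661
d((22, -18), (-16, -30)) = 39.8497
d((22, -18), (-4, -29)) = 28.2312
d((22, -18), (22, 24)) = 42.0
d((22, -18), (19, 0)) = 18.2483
d((22, -18), (-6, 5)) = 36.2353
d((22, -18), (-23, 26)) = 62.9365
d((-26, 24), (11, -28)) = 63.8201
d((-26, 24), (-16, -30)) = 54.9181
d((-26, 24), (-4, -29)) = 57.3847
d((-26, 24), (22, 24)) = 48.0
d((-26, 24), (19, 0)) = 51.0
d((-26, 24), (-6, 5)) = 27.5862
d((-26, 24), (-23, 26)) = 3.6056 <-- minimum
d((11, -28), (-16, -30)) = 27.074
d((11, -28), (-4, -29)) = 15.0333
d((11, -28), (22, 24)) = 53.1507
d((11, -28), (19, 0)) = 29.1204
d((11, -28), (-6, 5)) = 37.1214
d((11, -28), (-23, 26)) = 63.8122
d((-16, -30), (-4, -29)) = 12.0416
d((-16, -30), (22, 24)) = 66.0303
d((-16, -30), (19, 0)) = 46.0977
d((-16, -30), (-6, 5)) = 36.4005
d((-16, -30), (-23, 26)) = 56.4358
d((-4, -29), (22, 24)) = 59.0339
d((-4, -29), (19, 0)) = 37.0135
d((-4, -29), (-6, 5)) = 34.0588
d((-4, -29), (-23, 26)) = 58.1893
d((22, 24), (19, 0)) = 24.1868
d((22, 24), (-6, 5)) = 33.8378
d((22, 24), (-23, 26)) = 45.0444
d((19, 0), (-6, 5)) = 25.4951
d((19, 0), (-23, 26)) = 49.3964
d((-6, 5), (-23, 26)) = 27.0185

Closest pair: (-26, 24) and (-23, 26) with distance 3.6056

The closest pair is (-26, 24) and (-23, 26) with Euclidean distance 3.6056. For 10 points, brute-force pairwise comparison is shown above. For large n, the divide-and-conquer algorithm (sort by x, recurse on halves, check the dividing strip) achieves O(n log n).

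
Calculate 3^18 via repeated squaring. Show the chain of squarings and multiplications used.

Computing 3^18 by squaring (build up from 3^1; each line after the first costs one multiplication):

3^1 = 3
3^2 = (3^1)^2 = 3^2 = 9
3^4 = (3^2)^2 = 9^2 = 81
3^8 = (3^4)^2 = 81^2 = 6561
3^9 = 3 * 3^8 = 3 * 6561 = 19683
3^18 = (3^9)^2 = 19683^2 = 387420489

Result: 387420489
Multiplications needed: 5 (5 lines after 3^1)

3^18 = 387420489. Using exponentiation by squaring, this requires 5 multiplications. The key idea: if the exponent is even, square the half-power; if odd, multiply by the base once.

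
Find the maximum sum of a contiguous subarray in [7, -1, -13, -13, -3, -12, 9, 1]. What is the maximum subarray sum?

Using Kadane's algorithm on [7, -1, -13, -13, -3, -12, 9, 1]:

Scanning through the array:
Position 1 (value -1): max_ending_here = 6, max_so_far = 7
Position 2 (value -13): max_ending_here = -7, max_so_far = 7
Position 3 (value -13): max_ending_here = -13, max_so_far = 7
Position 4 (value -3): max_ending_here = -3, max_so_far = 7
Position 5 (value -12): max_ending_here = -12, max_so_far = 7
Position 6 (value 9): max_ending_here = 9, max_so_far = 9
Position 7 (value 1): max_ending_here = 10, max_so_far = 10

Maximum subarray: [9, 1]
Maximum sum: 10

The maximum subarray is [9, 1] with sum 10. This subarray runs from index 6 to index 7.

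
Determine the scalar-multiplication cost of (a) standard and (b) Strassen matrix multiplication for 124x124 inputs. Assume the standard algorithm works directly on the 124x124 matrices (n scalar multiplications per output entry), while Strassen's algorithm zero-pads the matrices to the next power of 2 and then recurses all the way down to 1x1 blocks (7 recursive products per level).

Matrix multiplication for 124x124 matrices:

Strassen's algorithm requires power-of-2 dimensions. Pad 124x124 to 128x128 (next power of 2).

Standard algorithm: 124^3 = 1906624 multiplications
Strassen's algorithm: 7^(log2(128)) = 7^7 = 823543 multiplications
Savings: 1906624 - 823543 = 1083081 multiplications

Standard: 1906624 multiplications (124^3). Strassen: 823543 multiplications (7^7, after padding to 128x128). Strassen reduces 8 recursive multiplications to 7 at each level.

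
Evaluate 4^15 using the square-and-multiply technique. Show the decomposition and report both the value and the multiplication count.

Computing 4^15 by squaring (build up from 4^1; each line after the first costs one multiplication):

4^1 = 4
4^2 = (4^1)^2 = 4^2 = 16
4^3 = 4 * 4^2 = 4 * 16 = 64
4^6 = (4^3)^2 = 64^2 = 4096
4^7 = 4 * 4^6 = 4 * 4096 = 16384
4^14 = (4^7)^2 = 16384^2 = 268435456
4^15 = 4 * 4^14 = 4 * 268435456 = 1073741824

Result: 1073741824
Multiplications needed: 6 (6 lines after 4^1)

4^15 = 1073741824. Using exponentiation by squaring, this requires 6 multiplications. The key idea: if the exponent is even, square the half-power; if odd, multiply by the base once.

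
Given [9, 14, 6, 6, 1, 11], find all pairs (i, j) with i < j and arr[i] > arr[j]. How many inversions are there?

Finding inversions in [9, 14, 6, 6, 1, 11]:

(0, 2): arr[0]=9 > arr[2]=6
(0, 3): arr[0]=9 > arr[3]=6
(0, 4): arr[0]=9 > arr[4]=1
(1, 2): arr[1]=14 > arr[2]=6
(1, 3): arr[1]=14 > arr[3]=6
(1, 4): arr[1]=14 > arr[4]=1
(1, 5): arr[1]=14 > arr[5]=11
(2, 4): arr[2]=6 > arr[4]=1
(3, 4): arr[3]=6 > arr[4]=1

Total inversions: 9

The array has 9 inversion(s): (0,2), (0,3), (0,4), (1,2), (1,3), (1,4), (1,5), (2,4), (3,4). Each pair (i,j) satisfies i < j and arr[i] > arr[j].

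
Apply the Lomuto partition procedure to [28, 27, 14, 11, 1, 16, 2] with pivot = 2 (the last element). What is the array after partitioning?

Lomuto partition with pivot = 2:

Initial array: [28, 27, 14, 11, 1, 16, 2]

arr[0]=28 > 2: no swap
arr[1]=27 > 2: no swap
arr[2]=14 > 2: no swap
arr[3]=11 > 2: no swap
arr[4]=1 <= 2: swap with position 0, array becomes [1, 27, 14, 11, 28, 16, 2]
arr[5]=16 > 2: no swap

Place pivot at position 1: [1, 2, 14, 11, 28, 16, 27]
Pivot position: 1

After partitioning with pivot 2, the array becomes [1, 2, 14, 11, 28, 16, 27]. The pivot is placed at index 1. All elements to the left of the pivot are <= 2, and all elements to the right are > 2.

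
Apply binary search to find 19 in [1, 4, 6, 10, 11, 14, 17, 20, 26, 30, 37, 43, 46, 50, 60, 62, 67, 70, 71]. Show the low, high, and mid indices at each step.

Binary search for 19 in [1, 4, 6, 10, 11, 14, 17, 20, 26, 30, 37, 43, 46, 50, 60, 62, 67, 70, 71]:

lo=0, hi=18, mid=9, arr[mid]=30 -> 30 > 19, search left half
lo=0, hi=8, mid=4, arr[mid]=11 -> 11 < 19, search right half
lo=5, hi=8, mid=6, arr[mid]=17 -> 17 < 19, search right half
lo=7, hi=8, mid=7, arr[mid]=20 -> 20 > 19, search left half
lo=7 > hi=6, target 19 not found

Binary search determines that 19 is not in the array after 4 comparisons. The search space was exhausted without finding the target.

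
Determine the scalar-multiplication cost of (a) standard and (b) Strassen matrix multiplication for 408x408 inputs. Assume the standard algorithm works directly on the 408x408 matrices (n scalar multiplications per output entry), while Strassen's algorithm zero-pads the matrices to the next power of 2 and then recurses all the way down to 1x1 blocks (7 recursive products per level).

Matrix multiplication for 408x408 matrices:

Strassen's algorithm requires power-of-2 dimensions. Pad 408x408 to 512x512 (next power of 2).

Standard algorithm: 408^3 = 67917312 multiplications
Strassen's algorithm: 7^(log2(512)) = 7^9 = 40353607 multiplications
Savings: 67917312 - 40353607 = 27563705 multiplications

Standard: 67917312 multiplications (408^3). Strassen: 40353607 multiplications (7^9, after padding to 512x512). Strassen reduces 8 recursive multiplications to 7 at each level.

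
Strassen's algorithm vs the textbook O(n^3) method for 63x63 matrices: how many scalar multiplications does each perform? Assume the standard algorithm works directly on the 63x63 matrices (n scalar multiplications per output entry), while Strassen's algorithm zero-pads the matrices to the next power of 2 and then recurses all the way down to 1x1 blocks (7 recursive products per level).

Matrix multiplication for 63x63 matrices:

Strassen's algorithm requires power-of-2 dimensions. Pad 63x63 to 64x64 (next power of 2).

Standard algorithm: 63^3 = 250047 multiplications
Strassen's algorithm: 7^(log2(64)) = 7^6 = 117649 multiplications
Savings: 250047 - 117649 = 132398 multiplications

Standard: 250047 multiplications (63^3). Strassen: 117649 multiplications (7^6, after padding to 64x64). Strassen reduces 8 recursive multiplications to 7 at each level.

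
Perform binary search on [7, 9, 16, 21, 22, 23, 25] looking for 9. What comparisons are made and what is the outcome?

Binary search for 9 in [7, 9, 16, 21, 22, 23, 25]:

lo=0, hi=6, mid=3, arr[mid]=21 -> 21 > 9, search left half
lo=0, hi=2, mid=1, arr[mid]=9 -> Found target at index 1!

Binary search finds 9 at index 1 after 2 comparisons. The search repeatedly halves the search space by comparing with the middle element.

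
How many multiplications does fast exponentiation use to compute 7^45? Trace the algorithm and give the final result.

Computing 7^45 by squaring (build up from 7^1; each line after the first costs one multiplication):

7^1 = 7
7^2 = (7^1)^2 = 7^2 = 49
7^4 = (7^2)^2 = 49^2 = 2401
7^5 = 7 * 7^4 = 7 * 2401 = 16807
7^10 = (7^5)^2 = 16807^2 = 282475249
7^11 = 7 * 7^10 = 7 * 282475249 = 1977326743
7^22 = (7^11)^2 = 1977326743^2 = 3909821048582988049
7^44 = (7^22)^2 = 3909821048582988049^2 = 15286700631942576193765185769276826401
7^45 = 7 * 7^44 = 7 * 15286700631942576193765185769276826401 = 107006904423598033356356300384937784807

Result: 107006904423598033356356300384937784807
Multiplications needed: 8 (8 lines after 7^1)

7^45 = 107006904423598033356356300384937784807. Using exponentiation by squaring, this requires 8 multiplications. The key idea: if the exponent is even, square the half-power; if odd, multiply by the base once.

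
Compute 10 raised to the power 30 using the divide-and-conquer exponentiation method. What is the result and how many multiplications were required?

Computing 10^30 by squaring (build up from 10^1; each line after the first costs one multiplication):

10^1 = 10
10^2 = (10^1)^2 = 10^2 = 100
10^3 = 10 * 10^2 = 10 * 100 = 1000
10^6 = (10^3)^2 = 1000^2 = 1000000
10^7 = 10 * 10^6 = 10 * 1000000 = 10000000
10^14 = (10^7)^2 = 10000000^2 = 100000000000000
10^15 = 10 * 10^14 = 10 * 100000000000000 = 1000000000000000
10^30 = (10^15)^2 = 1000000000000000^2 = 1000000000000000000000000000000

Result: 1000000000000000000000000000000
Multiplications needed: 7 (7 lines after 10^1)

10^30 = 1000000000000000000000000000000. Using exponentiation by squaring, this requires 7 multiplications. The key idea: if the exponent is even, square the half-power; if odd, multiply by the base once.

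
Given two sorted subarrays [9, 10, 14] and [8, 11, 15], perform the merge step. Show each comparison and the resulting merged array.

Merging process:

Compare 9 vs 8: take 8 from right. Merged: [8]
Compare 9 vs 11: take 9 from left. Merged: [8, 9]
Compare 10 vs 11: take 10 from left. Merged: [8, 9, 10]
Compare 14 vs 11: take 11 from right. Merged: [8, 9, 10, 11]
Compare 14 vs 15: take 14 from left. Merged: [8, 9, 10, 11, 14]
Append remaining from right: [15]. Merged: [8, 9, 10, 11, 14, 15]

Final merged array: [8, 9, 10, 11, 14, 15]
Total comparisons: 5

The merged array is [8, 9, 10, 11, 14, 15], requiring 5 comparisons. The merge step runs in O(n) time where n is the total number of elements.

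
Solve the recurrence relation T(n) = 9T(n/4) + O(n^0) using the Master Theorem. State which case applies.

Master Theorem for T(n) = 9T(n/4) + O(n^0):

a = 9, b = 4, c = 0
log_b(a) = log_4(9) = 1.5850

Case 1: c = 0 < log_4(9) = 1.5850
T(n) = O(n^(log_4 9))

For T(n) = 9T(n/4) + O(n^0): log_4(9) = 1.5850. This is Case 1 of the Master Theorem (c < log_b(a), work dominated by leaves), giving O(n^(log_4 9)).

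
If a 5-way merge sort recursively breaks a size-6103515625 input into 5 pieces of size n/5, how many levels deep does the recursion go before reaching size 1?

For divide and conquer with division factor 5:

Problem sizes at each level:
Level 0: 6103515625
Level 1: 1220703125
Level 2: 244140625
Level 3: 48828125
Level 4: 9765625
Level 5: 1953125
Level 6: 390625
Level 7: 78125
Level 8: 15625
Level 9: 3125
Level 10: 625
Level 11: 125
Level 12: 25
Level 13: 5
Level 14: 1

The root is level 0 and the size-1 base case is level 14 (the tree spans levels 0 through 14, i.e. 15 levels counting the root), so the depth is the number of divisions: log_5(6103515625) = 14

The recursion tree depth is log_5(6103515625) = 14. At each level, the problem size is divided by 5, so it takes 14 divisions to reduce to a base case of size 1. The algorithm makes 5 recursive calls at each level.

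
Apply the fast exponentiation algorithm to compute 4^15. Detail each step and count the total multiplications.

Computing 4^15 by squaring (build up from 4^1; each line after the first costs one multiplication):

4^1 = 4
4^2 = (4^1)^2 = 4^2 = 16
4^3 = 4 * 4^2 = 4 * 16 = 64
4^6 = (4^3)^2 = 64^2 = 4096
4^7 = 4 * 4^6 = 4 * 4096 = 16384
4^14 = (4^7)^2 = 16384^2 = 268435456
4^15 = 4 * 4^14 = 4 * 268435456 = 1073741824

Result: 1073741824
Multiplications needed: 6 (6 lines after 4^1)

4^15 = 1073741824. Using exponentiation by squaring, this requires 6 multiplications. The key idea: if the exponent is even, square the half-power; if odd, multiply by the base once.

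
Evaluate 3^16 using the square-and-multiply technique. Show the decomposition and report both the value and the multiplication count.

Computing 3^16 by squaring (build up from 3^1; each line after the first costs one multiplication):

3^1 = 3
3^2 = (3^1)^2 = 3^2 = 9
3^4 = (3^2)^2 = 9^2 = 81
3^8 = (3^4)^2 = 81^2 = 6561
3^16 = (3^8)^2 = 6561^2 = 43046721

Result: 43046721
Multiplications needed: 4 (4 lines after 3^1)

3^16 = 43046721. Using exponentiation by squaring, this requires 4 multiplications. The key idea: if the exponent is even, square the half-power; if odd, multiply by the base once.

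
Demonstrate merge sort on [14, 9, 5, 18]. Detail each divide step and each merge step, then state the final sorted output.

Merge sort trace:

Split: [14, 9, 5, 18] -> [14, 9] and [5, 18]
  Split: [14, 9] -> [14] and [9]
  Merge: [14] + [9] -> [9, 14]
  Split: [5, 18] -> [5] and [18]
  Merge: [5] + [18] -> [5, 18]
Merge: [9, 14] + [5, 18] -> [5, 9, 14, 18]

Final sorted array: [5, 9, 14, 18]

The merge sort proceeds by recursively splitting the array and merging sorted halves.
After all merges, the sorted array is [5, 9, 14, 18].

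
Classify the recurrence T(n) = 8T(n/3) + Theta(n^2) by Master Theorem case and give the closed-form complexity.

Master Theorem for T(n) = 8T(n/3) + O(n^2):

a = 8, b = 3, c = 2
log_b(a) = log_3(8) = 1.8928

Case 3: c = 2 > log_3(8) = 1.8928
T(n) = O(n^2) = O(n^2)

For T(n) = 8T(n/3) + O(n^2): log_3(8) = 1.8928. This is Case 3 of the Master Theorem (c > log_b(a), work dominated by root), giving O(n^2).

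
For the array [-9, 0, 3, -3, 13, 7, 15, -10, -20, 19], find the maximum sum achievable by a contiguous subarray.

Using Kadane's algorithm on [-9, 0, 3, -3, 13, 7, 15, -10, -20, 19]:

Scanning through the array:
Position 1 (value 0): max_ending_here = 0, max_so_far = 0
Position 2 (value 3): max_ending_here = 3, max_so_far = 3
Position 3 (value -3): max_ending_here = 0, max_so_far = 3
Position 4 (value 13): max_ending_here = 13, max_so_far = 13
Position 5 (value 7): max_ending_here = 20, max_so_far = 20
Position 6 (value 15): max_ending_here = 35, max_so_far = 35
Position 7 (value -10): max_ending_here = 25, max_so_far = 35
Position 8 (value -20): max_ending_here = 5, max_so_far = 35
Position 9 (value 19): max_ending_here = 24, max_so_far = 35

Maximum subarray: [0, 3, -3, 13, 7, 15]
Maximum sum: 35

The maximum subarray is [0, 3, -3, 13, 7, 15] with sum 35. This subarray runs from index 1 to index 6.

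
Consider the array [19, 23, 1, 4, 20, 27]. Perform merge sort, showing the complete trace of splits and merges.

Merge sort trace:

Split: [19, 23, 1, 4, 20, 27] -> [19, 23, 1] and [4, 20, 27]
  Split: [19, 23, 1] -> [19] and [23, 1]
    Split: [23, 1] -> [23] and [1]
    Merge: [23] + [1] -> [1, 23]
  Merge: [19] + [1, 23] -> [1, 19, 23]
  Split: [4, 20, 27] -> [4] and [20, 27]
    Split: [20, 27] -> [20] and [27]
    Merge: [20] + [27] -> [20, 27]
  Merge: [4] + [20, 27] -> [4, 20, 27]
Merge: [1, 19, 23] + [4, 20, 27] -> [1, 4, 19, 20, 23, 27]

Final sorted array: [1, 4, 19, 20, 23, 27]

The merge sort proceeds by recursively splitting the array and merging sorted halves.
After all merges, the sorted array is [1, 4, 19, 20, 23, 27].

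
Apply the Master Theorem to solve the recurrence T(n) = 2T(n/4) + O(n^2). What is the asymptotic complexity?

Master Theorem for T(n) = 2T(n/4) + O(n^2):

a = 2, b = 4, c = 2
log_b(a) = log_4(2) = 0.5000

Case 3: c = 2 > log_4(2) = 0.5000
T(n) = O(n^2) = O(n^2)

For T(n) = 2T(n/4) + O(n^2): log_4(2) = 0.5000. This is Case 3 of the Master Theorem (c > log_b(a), work dominated by root), giving O(n^2).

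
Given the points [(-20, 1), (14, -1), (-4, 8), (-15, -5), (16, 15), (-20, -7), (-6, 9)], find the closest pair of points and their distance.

Computing all pairwise distances among 7 points:

d((-20, 1), (14, -1)) = 34.0588
d((-20, 1), (-4, 8)) = 17.4642
d((-20, 1), (-15, -5)) = 7.8102
d((-20, 1), (16, 15)) = 38.6264
d((-20, 1), (-20, -7)) = 8.0
d((-20, 1), (-6, 9)) = 16.1245
d((14, -1), (-4, 8)) = 20.1246
d((14, -1), (-15, -5)) = 29.2746
d((14, -1), (16, 15)) = 16.1245
d((14, -1), (-20, -7)) = 34.5254
d((14, -1), (-6, 9)) = 22.3607
d((-4, 8), (-15, -5)) = 17.0294
d((-4, 8), (16, 15)) = 21.1896
d((-4, 8), (-20, -7)) = 21.9317
d((-4, 8), (-6, 9)) = 2.2361 <-- minimum
d((-15, -5), (16, 15)) = 36.8917
d((-15, -5), (-20, -7)) = 5.3852
d((-15, -5), (-6, 9)) = 16.6433
d((16, 15), (-20, -7)) = 42.19
d((16, 15), (-6, 9)) = 22.8035
d((-20, -7), (-6, 9)) = 21.2603

Closest pair: (-4, 8) and (-6, 9) with distance 2.2361

The closest pair is (-4, 8) and (-6, 9) with Euclidean distance 2.2361. For 7 points, brute-force pairwise comparison is shown above. For large n, the divide-and-conquer algorithm (sort by x, recurse on halves, check the dividing strip) achieves O(n log n).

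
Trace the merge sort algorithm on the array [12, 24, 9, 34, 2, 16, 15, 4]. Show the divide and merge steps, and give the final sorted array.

Merge sort trace:

Split: [12, 24, 9, 34, 2, 16, 15, 4] -> [12, 24, 9, 34] and [2, 16, 15, 4]
  Split: [12, 24, 9, 34] -> [12, 24] and [9, 34]
    Split: [12, 24] -> [12] and [24]
    Merge: [12] + [24] -> [12, 24]
    Split: [9, 34] -> [9] and [34]
    Merge: [9] + [34] -> [9, 34]
  Merge: [12, 24] + [9, 34] -> [9, 12, 24, 34]
  Split: [2, 16, 15, 4] -> [2, 16] and [15, 4]
    Split: [2, 16] -> [2] and [16]
    Merge: [2] + [16] -> [2, 16]
    Split: [15, 4] -> [15] and [4]
    Merge: [15] + [4] -> [4, 15]
  Merge: [2, 16] + [4, 15] -> [2, 4, 15, 16]
Merge: [9, 12, 24, 34] + [2, 4, 15, 16] -> [2, 4, 9, 12, 15, 16, 24, 34]

Final sorted array: [2, 4, 9, 12, 15, 16, 24, 34]

The merge sort proceeds by recursively splitting the array and merging sorted halves.
After all merges, the sorted array is [2, 4, 9, 12, 15, 16, 24, 34].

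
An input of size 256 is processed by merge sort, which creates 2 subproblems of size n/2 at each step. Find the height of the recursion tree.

For divide and conquer with division factor 2:

Problem sizes at each level:
Level 0: 256
Level 1: 128
Level 2: 64
Level 3: 32
Level 4: 16
Level 5: 8
Level 6: 4
Level 7: 2
Level 8: 1

The root is level 0 and the size-1 base case is level 8 (the tree spans levels 0 through 8, i.e. 9 levels counting the root), so the depth is the number of divisions: log_2(256) = 8

The recursion tree depth is log_2(256) = 8. At each level, the problem size is divided by 2, so it takes 8 divisions to reduce to a base case of size 1. The algorithm makes 2 recursive calls at each level.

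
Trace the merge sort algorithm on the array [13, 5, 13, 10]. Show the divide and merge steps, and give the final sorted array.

Merge sort trace:

Split: [13, 5, 13, 10] -> [13, 5] and [13, 10]
  Split: [13, 5] -> [13] and [5]
  Merge: [13] + [5] -> [5, 13]
  Split: [13, 10] -> [13] and [10]
  Merge: [13] + [10] -> [10, 13]
Merge: [5, 13] + [10, 13] -> [5, 10, 13, 13]

Final sorted array: [5, 10, 13, 13]

The merge sort proceeds by recursively splitting the array and merging sorted halves.
After all merges, the sorted array is [5, 10, 13, 13].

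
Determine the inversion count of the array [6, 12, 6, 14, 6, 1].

Finding inversions in [6, 12, 6, 14, 6, 1]:

(0, 5): arr[0]=6 > arr[5]=1
(1, 2): arr[1]=12 > arr[2]=6
(1, 4): arr[1]=12 > arr[4]=6
(1, 5): arr[1]=12 > arr[5]=1
(2, 5): arr[2]=6 > arr[5]=1
(3, 4): arr[3]=14 > arr[4]=6
(3, 5): arr[3]=14 > arr[5]=1
(4, 5): arr[4]=6 > arr[5]=1

Total inversions: 8

The array has 8 inversion(s): (0,5), (1,2), (1,4), (1,5), (2,5), (3,4), (3,5), (4,5). Each pair (i,j) satisfies i < j and arr[i] > arr[j].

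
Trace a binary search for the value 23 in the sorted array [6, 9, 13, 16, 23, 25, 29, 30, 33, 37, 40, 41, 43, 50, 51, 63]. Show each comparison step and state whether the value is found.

Binary search for 23 in [6, 9, 13, 16, 23, 25, 29, 30, 33, 37, 40, 41, 43, 50, 51, 63]:

lo=0, hi=15, mid=7, arr[mid]=30 -> 30 > 23, search left half
lo=0, hi=6, mid=3, arr[mid]=16 -> 16 < 23, search right half
lo=4, hi=6, mid=5, arr[mid]=25 -> 25 > 23, search left half
lo=4, hi=4, mid=4, arr[mid]=23 -> Found target at index 4!

Binary search finds 23 at index 4 after 4 comparisons. The search repeatedly halves the search space by comparing with the middle element.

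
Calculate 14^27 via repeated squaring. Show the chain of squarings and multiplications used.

Computing 14^27 by squaring (build up from 14^1; each line after the first costs one multiplication):

14^1 = 14
14^2 = (14^1)^2 = 14^2 = 196
14^3 = 14 * 14^2 = 14 * 196 = 2744
14^6 = (14^3)^2 = 2744^2 = 7529536
14^12 = (14^6)^2 = 7529536^2 = 56693912375296
14^13 = 14 * 14^12 = 14 * 56693912375296 = 793714773254144
14^26 = (14^13)^2 = 793714773254144^2 = 629983141281877223603213172736
14^27 = 14 * 14^26 = 14 * 629983141281877223603213172736 = 8819763977946281130444984418304

Result: 8819763977946281130444984418304
Multiplications needed: 7 (7 lines after 14^1)

14^27 = 8819763977946281130444984418304. Using exponentiation by squaring, this requires 7 multiplications. The key idea: if the exponent is even, square the half-power; if odd, multiply by the base once.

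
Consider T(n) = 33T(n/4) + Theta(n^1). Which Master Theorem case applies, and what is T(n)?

Master Theorem for T(n) = 33T(n/4) + O(n^1):

a = 33, b = 4, c = 1
log_b(a) = log_4(33) = 2.5222

Case 1: c = 1 < log_4(33) = 2.5222
T(n) = O(n^(log_4 33))

For T(n) = 33T(n/4) + O(n^1): log_4(33) = 2.5222. This is Case 1 of the Master Theorem (c < log_b(a), work dominated by leaves), giving O(n^(log_4 33)).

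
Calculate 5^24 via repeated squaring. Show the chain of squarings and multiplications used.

Computing 5^24 by squaring (build up from 5^1; each line after the first costs one multiplication):

5^1 = 5
5^2 = (5^1)^2 = 5^2 = 25
5^3 = 5 * 5^2 = 5 * 25 = 125
5^6 = (5^3)^2 = 125^2 = 15625
5^12 = (5^6)^2 = 15625^2 = 244140625
5^24 = (5^12)^2 = 244140625^2 = 59604644775390625

Result: 59604644775390625
Multiplications needed: 5 (5 lines after 5^1)

5^24 = 59604644775390625. Using exponentiation by squaring, this requires 5 multiplications. The key idea: if the exponent is even, square the half-power; if odd, multiply by the base once.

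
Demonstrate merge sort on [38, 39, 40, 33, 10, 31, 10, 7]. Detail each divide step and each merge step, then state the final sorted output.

Merge sort trace:

Split: [38, 39, 40, 33, 10, 31, 10, 7] -> [38, 39, 40, 33] and [10, 31, 10, 7]
  Split: [38, 39, 40, 33] -> [38, 39] and [40, 33]
    Split: [38, 39] -> [38] and [39]
    Merge: [38] + [39] -> [38, 39]
    Split: [40, 33] -> [40] and [33]
    Merge: [40] + [33] -> [33, 40]
  Merge: [38, 39] + [33, 40] -> [33, 38, 39, 40]
  Split: [10, 31, 10, 7] -> [10, 31] and [10, 7]
    Split: [10, 31] -> [10] and [31]
    Merge: [10] + [31] -> [10, 31]
    Split: [10, 7] -> [10] and [7]
    Merge: [10] + [7] -> [7, 10]
  Merge: [10, 31] + [7, 10] -> [7, 10, 10, 31]
Merge: [33, 38, 39, 40] + [7, 10, 10, 31] -> [7, 10, 10, 31, 33, 38, 39, 40]

Final sorted array: [7, 10, 10, 31, 33, 38, 39, 40]

The merge sort proceeds by recursively splitting the array and merging sorted halves.
After all merges, the sorted array is [7, 10, 10, 31, 33, 38, 39, 40].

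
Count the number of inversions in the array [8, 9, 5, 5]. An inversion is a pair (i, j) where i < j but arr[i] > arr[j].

Finding inversions in [8, 9, 5, 5]:

(0, 2): arr[0]=8 > arr[2]=5
(0, 3): arr[0]=8 > arr[3]=5
(1, 2): arr[1]=9 > arr[2]=5
(1, 3): arr[1]=9 > arr[3]=5

Total inversions: 4

The array has 4 inversion(s): (0,2), (0,3), (1,2), (1,3). Each pair (i,j) satisfies i < j and arr[i] > arr[j].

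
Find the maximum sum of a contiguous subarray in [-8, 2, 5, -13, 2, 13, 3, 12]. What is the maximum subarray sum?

Using Kadane's algorithm on [-8, 2, 5, -13, 2, 13, 3, 12]:

Scanning through the array:
Position 1 (value 2): max_ending_here = 2, max_so_far = 2
Position 2 (value 5): max_ending_here = 7, max_so_far = 7
Position 3 (value -13): max_ending_here = -6, max_so_far = 7
Position 4 (value 2): max_ending_here = 2, max_so_far = 7
Position 5 (value 13): max_ending_here = 15, max_so_far = 15
Position 6 (value 3): max_ending_here = 18, max_so_far = 18
Position 7 (value 12): max_ending_here = 30, max_so_far = 30

Maximum subarray: [2, 13, 3, 12]
Maximum sum: 30

The maximum subarray is [2, 13, 3, 12] with sum 30. This subarray runs from index 4 to index 7.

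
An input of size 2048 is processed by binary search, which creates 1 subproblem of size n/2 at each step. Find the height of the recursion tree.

For divide and conquer with division factor 2:

Problem sizes at each level:
Level 0: 2048
Level 1: 1024
Level 2: 512
Level 3: 256
Level 4: 128
Level 5: 64
Level 6: 32
Level 7: 16
Level 8: 8
Level 9: 4
Level 10: 2
Level 11: 1

The root is level 0 and the size-1 base case is level 11 (the tree spans levels 0 through 11, i.e. 12 levels counting the root), so the depth is the number of divisions: log_2(2048) = 11

The recursion tree depth is log_2(2048) = 11. At each level, the problem size is divided by 2, so it takes 11 divisions to reduce to a base case of size 1. The algorithm makes 1 recursive call at each level.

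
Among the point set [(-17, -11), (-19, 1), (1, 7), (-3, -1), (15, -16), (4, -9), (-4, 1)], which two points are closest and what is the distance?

Computing all pairwise distances among 7 points:

d((-17, -11), (-19, 1)) = 12.1655
d((-17, -11), (1, 7)) = 25.4558
d((-17, -11), (-3, -1)) = 17.2047
d((-17, -11), (15, -16)) = 32.3883
d((-17, -11), (4, -9)) = 21.095
d((-17, -11), (-4, 1)) = 17.6918
d((-19, 1), (1, 7)) = 20.8806
d((-19, 1), (-3, -1)) = 16.1245
d((-19, 1), (15, -16)) = 38.0132
d((-19, 1), (4, -9)) = 25.0799
d((-19, 1), (-4, 1)) = 15.0
d((1, 7), (-3, -1)) = 8.9443
d((1, 7), (15, -16)) = 26.9258
d((1, 7), (4, -9)) = 16.2788
d((1, 7), (-4, 1)) = 7.8102
d((-3, -1), (15, -16)) = 23.4307
d((-3, -1), (4, -9)) = 10.6301
d((-3, -1), (-4, 1)) = 2.2361 <-- minimum
d((15, -16), (4, -9)) = 13.0384
d((15, -16), (-4, 1)) = 25.4951
d((4, -9), (-4, 1)) = 12.8062

Closest pair: (-3, -1) and (-4, 1) with distance 2.2361

The closest pair is (-3, -1) and (-4, 1) with Euclidean distance 2.2361. For 7 points, brute-force pairwise comparison is shown above. For large n, the divide-and-conquer algorithm (sort by x, recurse on halves, check the dividing strip) achieves O(n log n).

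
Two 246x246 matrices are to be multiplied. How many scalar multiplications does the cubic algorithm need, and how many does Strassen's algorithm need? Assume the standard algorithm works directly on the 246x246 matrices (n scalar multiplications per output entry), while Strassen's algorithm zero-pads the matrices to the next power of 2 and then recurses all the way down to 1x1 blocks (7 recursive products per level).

Matrix multiplication for 246x246 matrices:

Strassen's algorithm requires power-of-2 dimensions. Pad 246x246 to 256x256 (next power of 2).

Standard algorithm: 246^3 = 14886936 multiplications
Strassen's algorithm: 7^(log2(256)) = 7^8 = 5764801 multiplications
Savings: 14886936 - 5764801 = 9122135 multiplications

Standard: 14886936 multiplications (246^3). Strassen: 5764801 multiplications (7^8, after padding to 256x256). Strassen reduces 8 recursive multiplications to 7 at each level.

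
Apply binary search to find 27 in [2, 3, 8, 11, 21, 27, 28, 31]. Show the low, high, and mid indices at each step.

Binary search for 27 in [2, 3, 8, 11, 21, 27, 28, 31]:

lo=0, hi=7, mid=3, arr[mid]=11 -> 11 < 27, search right half
lo=4, hi=7, mid=5, arr[mid]=27 -> Found target at index 5!

Binary search finds 27 at index 5 after 2 comparisons. The search repeatedly halves the search space by comparing with the middle element.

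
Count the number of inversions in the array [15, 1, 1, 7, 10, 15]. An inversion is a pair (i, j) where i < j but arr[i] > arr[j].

Finding inversions in [15, 1, 1, 7, 10, 15]:

(0, 1): arr[0]=15 > arr[1]=1
(0, 2): arr[0]=15 > arr[2]=1
(0, 3): arr[0]=15 > arr[3]=7
(0, 4): arr[0]=15 > arr[4]=10

Total inversions: 4

The array has 4 inversion(s): (0,1), (0,2), (0,3), (0,4). Each pair (i,j) satisfies i < j and arr[i] > arr[j].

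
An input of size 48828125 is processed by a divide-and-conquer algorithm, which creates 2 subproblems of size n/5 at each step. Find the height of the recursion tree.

For divide and conquer with division factor 5:

Problem sizes at each level:
Level 0: 48828125
Level 1: 9765625
Level 2: 1953125
Level 3: 390625
Level 4: 78125
Level 5: 15625
Level 6: 3125
Level 7: 625
Level 8: 125
Level 9: 25
Level 10: 5
Level 11: 1

The root is level 0 and the size-1 base case is level 11 (the tree spans levels 0 through 11, i.e. 12 levels counting the root), so the depth is the number of divisions: log_5(48828125) = 11

The recursion tree depth is log_5(48828125) = 11. At each level, the problem size is divided by 5, so it takes 11 divisions to reduce to a base case of size 1. The algorithm makes 2 recursive calls at each level.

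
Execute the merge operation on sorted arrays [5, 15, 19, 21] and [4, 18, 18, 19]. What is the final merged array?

Merging process:

Compare 5 vs 4: take 4 from right. Merged: [4]
Compare 5 vs 18: take 5 from left. Merged: [4, 5]
Compare 15 vs 18: take 15 from left. Merged: [4, 5, 15]
Compare 19 vs 18: take 18 from right. Merged: [4, 5, 15, 18]
Compare 19 vs 18: take 18 from right. Merged: [4, 5, 15, 18, 18]
Compare 19 vs 19: take 19 from left. Merged: [4, 5, 15, 18, 18, 19]
Compare 21 vs 19: take 19 from right. Merged: [4, 5, 15, 18, 18, 19, 19]
Append remaining from left: [21]. Merged: [4, 5, 15, 18, 18, 19, 19, 21]

Final merged array: [4, 5, 15, 18, 18, 19, 19, 21]
Total comparisons: 7

The merged array is [4, 5, 15, 18, 18, 19, 19, 21], requiring 7 comparisons. The merge step runs in O(n) time where n is the total number of elements.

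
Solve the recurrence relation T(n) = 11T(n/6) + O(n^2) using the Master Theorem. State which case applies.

Master Theorem for T(n) = 11T(n/6) + O(n^2):

a = 11, b = 6, c = 2
log_b(a) = log_6(11) = 1.3383

Case 3: c = 2 > log_6(11) = 1.3383
T(n) = O(n^2) = O(n^2)

For T(n) = 11T(n/6) + O(n^2): log_6(11) = 1.3383. This is Case 3 of the Master Theorem (c > log_b(a), work dominated by root), giving O(n^2).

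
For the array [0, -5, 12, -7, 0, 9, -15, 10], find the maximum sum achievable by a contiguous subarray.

Using Kadane's algorithm on [0, -5, 12, -7, 0, 9, -15, 10]:

Scanning through the array:
Position 1 (value -5): max_ending_here = -5, max_so_far = 0
Position 2 (value 12): max_ending_here = 12, max_so_far = 12
Position 3 (value -7): max_ending_here = 5, max_so_far = 12
Position 4 (value 0): max_ending_here = 5, max_so_far = 12
Position 5 (value 9): max_ending_here = 14, max_so_far = 14
Position 6 (value -15): max_ending_here = -1, max_so_far = 14
Position 7 (value 10): max_ending_here = 10, max_so_far = 14

Maximum subarray: [12, -7, 0, 9]
Maximum sum: 14

The maximum subarray is [12, -7, 0, 9] with sum 14. This subarray runs from index 2 to index 5.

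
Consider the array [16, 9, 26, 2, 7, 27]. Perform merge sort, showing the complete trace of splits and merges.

Merge sort trace:

Split: [16, 9, 26, 2, 7, 27] -> [16, 9, 26] and [2, 7, 27]
  Split: [16, 9, 26] -> [16] and [9, 26]
    Split: [9, 26] -> [9] and [26]
    Merge: [9] + [26] -> [9, 26]
  Merge: [16] + [9, 26] -> [9, 16, 26]
  Split: [2, 7, 27] -> [2] and [7, 27]
    Split: [7, 27] -> [7] and [27]
    Merge: [7] + [27] -> [7, 27]
  Merge: [2] + [7, 27] -> [2, 7, 27]
Merge: [9, 16, 26] + [2, 7, 27] -> [2, 7, 9, 16, 26, 27]

Final sorted array: [2, 7, 9, 16, 26, 27]

The merge sort proceeds by recursively splitting the array and merging sorted halves.
After all merges, the sorted array is [2, 7, 9, 16, 26, 27].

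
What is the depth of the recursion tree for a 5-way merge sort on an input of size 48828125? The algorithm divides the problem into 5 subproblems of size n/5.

For divide and conquer with division factor 5:

Problem sizes at each level:
Level 0: 48828125
Level 1: 9765625
Level 2: 1953125
Level 3: 390625
Level 4: 78125
Level 5: 15625
Level 6: 3125
Level 7: 625
Level 8: 125
Level 9: 25
Level 10: 5
Level 11: 1

The root is level 0 and the size-1 base case is level 11 (the tree spans levels 0 through 11, i.e. 12 levels counting the root), so the depth is the number of divisions: log_5(48828125) = 11

The recursion tree depth is log_5(48828125) = 11. At each level, the problem size is divided by 5, so it takes 11 divisions to reduce to a base case of size 1. The algorithm makes 5 recursive calls at each level.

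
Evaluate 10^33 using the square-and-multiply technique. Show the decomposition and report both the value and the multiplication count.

Computing 10^33 by squaring (build up from 10^1; each line after the first costs one multiplication):

10^1 = 10
10^2 = (10^1)^2 = 10^2 = 100
10^4 = (10^2)^2 = 100^2 = 10000
10^8 = (10^4)^2 = 10000^2 = 100000000
10^16 = (10^8)^2 = 100000000^2 = 10000000000000000
10^32 = (10^16)^2 = 10000000000000000^2 = 100000000000000000000000000000000
10^33 = 10 * 10^32 = 10 * 100000000000000000000000000000000 = 1000000000000000000000000000000000

Result: 1000000000000000000000000000000000
Multiplications needed: 6 (6 lines after 10^1)

10^33 = 1000000000000000000000000000000000. Using exponentiation by squaring, this requires 6 multiplications. The key idea: if the exponent is even, square the half-power; if odd, multiply by the base once.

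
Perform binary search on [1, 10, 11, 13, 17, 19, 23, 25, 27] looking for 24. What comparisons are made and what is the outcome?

Binary search for 24 in [1, 10, 11, 13, 17, 19, 23, 25, 27]:

lo=0, hi=8, mid=4, arr[mid]=17 -> 17 < 24, search right half
lo=5, hi=8, mid=6, arr[mid]=23 -> 23 < 24, search right half
lo=7, hi=8, mid=7, arr[mid]=25 -> 25 > 24, search left half
lo=7 > hi=6, target 24 not found

Binary search determines that 24 is not in the array after 3 comparisons. The search space was exhausted without finding the target.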